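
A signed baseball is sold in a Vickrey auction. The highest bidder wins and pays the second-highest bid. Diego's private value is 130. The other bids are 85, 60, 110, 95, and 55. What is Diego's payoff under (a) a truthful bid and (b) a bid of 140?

(a) 20  (b) 20

The highest competing bid is 110.
Bidding truthfully at 130: Diego has the top bid, wins, and pays the second-highest bid 110. Payoff = 130 − 110 = 20.
Bidding 140: Diego has the top bid, wins, and pays the second-highest bid 110. Payoff = 130 − 110 = 20.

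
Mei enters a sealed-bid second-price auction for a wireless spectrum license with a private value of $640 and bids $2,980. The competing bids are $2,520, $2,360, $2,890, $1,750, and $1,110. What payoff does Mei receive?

Payoff = -$2,250.

Highest competing bid: $2,890.
Mei's bid $2,980 is the highest overall, so Mei wins and pays the second-highest bid, $2,890.
Payoff = value − price = $640 − $2,890 = -$2,250.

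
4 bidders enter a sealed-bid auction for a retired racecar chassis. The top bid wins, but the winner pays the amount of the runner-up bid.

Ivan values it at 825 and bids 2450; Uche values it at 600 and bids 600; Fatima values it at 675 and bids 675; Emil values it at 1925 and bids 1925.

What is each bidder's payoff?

Ordered from highest: Ivan 2450, then Emil 1925, then Fatima 675, then Uche 600.
Ivan has the top bid and wins; the price is the second-highest bid, 1925.
Ivan's payoff = 825 − 1925 = -1100. All other bidders lose, so their payoff is 0.

Payoffs: Ivan -1100, Uche 0, Fatima 0, Emil 0.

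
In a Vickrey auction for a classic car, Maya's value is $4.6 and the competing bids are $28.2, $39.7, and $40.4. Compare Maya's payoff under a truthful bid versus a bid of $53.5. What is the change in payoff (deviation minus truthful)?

The highest competing bid is $40.4.
Bidding truthfully at $4.6: the top bid is $40.4 (a rival), so Maya loses. Payoff = $0.0.
Bidding $53.5: Maya has the top bid, wins, and pays the second-highest bid $40.4. Payoff = $4.6 − $40.4 = -$35.8.
Change = -$35.8 − $0.0 = -$35.8.
This is the dominant-strategy logic: truthful bidding weakly beats any alternative.

-$35.8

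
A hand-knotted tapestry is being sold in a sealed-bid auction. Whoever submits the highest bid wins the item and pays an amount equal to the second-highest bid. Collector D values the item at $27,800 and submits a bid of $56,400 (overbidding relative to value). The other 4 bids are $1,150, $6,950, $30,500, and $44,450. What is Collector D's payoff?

Highest competing bid: $44,450.
Collector D's bid $56,400 is the highest overall, so Collector D wins and pays the second-highest bid, $44,450.
Payoff = value − price = $27,800 − $44,450 = -$16,650.

Collector D's payoff: -$16,650.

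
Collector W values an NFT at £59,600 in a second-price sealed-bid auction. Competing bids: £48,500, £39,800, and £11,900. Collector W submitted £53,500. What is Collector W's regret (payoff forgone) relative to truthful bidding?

Regret: £0.

The highest competing bid is £48,500.
Bidding truthfully at £59,600: Collector W has the top bid, wins, and pays the second-highest bid £48,500. Payoff = £59,600 − £48,500 = £11,100.
Bidding £53,500: Collector W has the top bid, wins, and pays the second-highest bid £48,500. Payoff = £59,600 − £48,500 = £11,100.
Regret = truthful payoff − actual payoff = £11,100 − £11,100 = £0.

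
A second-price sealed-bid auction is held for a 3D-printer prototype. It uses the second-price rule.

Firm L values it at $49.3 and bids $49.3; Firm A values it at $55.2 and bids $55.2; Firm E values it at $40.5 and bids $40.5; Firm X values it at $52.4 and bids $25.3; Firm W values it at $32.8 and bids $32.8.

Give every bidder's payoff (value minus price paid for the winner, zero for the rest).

Ranking the bids: Firm A $55.2 > Firm L $49.3 > Firm E $40.5 > Firm W $32.8 > Firm X $25.3.
Firm A has the top bid and wins; the price is the second-highest bid, $49.3.
Firm A's payoff = $55.2 − $49.3 = $5.9. All other bidders lose, so their payoff is 0.

Firm L $0.0, Firm A $5.9, Firm E $0.0, Firm X $0.0, Firm W $0.0.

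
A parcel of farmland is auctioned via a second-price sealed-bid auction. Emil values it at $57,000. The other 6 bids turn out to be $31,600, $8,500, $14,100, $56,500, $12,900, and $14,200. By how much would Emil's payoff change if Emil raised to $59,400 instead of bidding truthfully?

The highest competing bid is $56,500.
Bidding truthfully at $57,000: Emil has the top bid, wins, and pays the second-highest bid $56,500. Payoff = $57,000 − $56,500 = $500.
Bidding $59,400: Emil has the top bid, wins, and pays the second-highest bid $56,500. Payoff = $57,000 − $56,500 = $500.
Change = $500 − $500 = $0.
The bid only affects whether you win, not the price — here both bids land on the same side of the top rival bid, so the deviation is payoff-neutral.

$0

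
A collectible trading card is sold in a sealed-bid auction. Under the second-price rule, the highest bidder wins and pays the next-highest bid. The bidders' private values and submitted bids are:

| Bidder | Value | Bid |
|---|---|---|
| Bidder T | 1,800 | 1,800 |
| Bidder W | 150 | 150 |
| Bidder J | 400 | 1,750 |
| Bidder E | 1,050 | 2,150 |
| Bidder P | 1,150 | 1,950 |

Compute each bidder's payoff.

Payoffs: Bidder T 0, Bidder W 0, Bidder J 0, Bidder E -900, Bidder P 0.

Ordered from highest: Bidder E 2,150; Bidder P 1,950; Bidder T 1,800; Bidder J 1,750; Bidder W 150.
Bidder E has the top bid and wins; the price is the second-highest bid, 1,950.
Bidder E's payoff = 1,050 − 1,950 = -900. All other bidders lose, so their payoff is 0.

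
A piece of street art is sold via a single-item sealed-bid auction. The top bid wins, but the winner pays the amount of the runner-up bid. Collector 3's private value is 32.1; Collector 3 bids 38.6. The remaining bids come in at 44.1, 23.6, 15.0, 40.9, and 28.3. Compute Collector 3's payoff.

Highest competing bid: 44.1.
Collector 3's bid 38.6 is not the highest, so Collector 3 loses, pays nothing, and earns zero payoff.

Payoff = 0.0.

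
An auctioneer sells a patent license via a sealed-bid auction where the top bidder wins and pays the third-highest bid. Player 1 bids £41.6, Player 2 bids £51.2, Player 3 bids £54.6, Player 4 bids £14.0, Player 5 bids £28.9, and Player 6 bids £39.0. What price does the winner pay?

Bids in descending order: Player 3 £54.6; Player 2 £51.2; Player 1 £41.6; Player 6 £39.0; Player 5 £28.9; Player 4 £14.0.
Player 3 is the highest bidder, so Player 3 wins.
Under the third-price rule, the price is the third-highest bid: £41.6.

Price paid: £41.6.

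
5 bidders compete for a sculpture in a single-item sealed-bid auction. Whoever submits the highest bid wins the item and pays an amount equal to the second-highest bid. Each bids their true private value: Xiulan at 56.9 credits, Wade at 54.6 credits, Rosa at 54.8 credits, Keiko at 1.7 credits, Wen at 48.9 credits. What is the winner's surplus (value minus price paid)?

2.1 credits

Ordered from highest: Xiulan 56.9 credits, then Rosa 54.8 credits, then Wade 54.6 credits, then Wen 48.9 credits, then Keiko 1.7 credits.
Xiulan wins with the top bid and pays the second-highest, 54.8 credits.
Surplus = 56.9 credits − 54.8 credits = 2.1 credits.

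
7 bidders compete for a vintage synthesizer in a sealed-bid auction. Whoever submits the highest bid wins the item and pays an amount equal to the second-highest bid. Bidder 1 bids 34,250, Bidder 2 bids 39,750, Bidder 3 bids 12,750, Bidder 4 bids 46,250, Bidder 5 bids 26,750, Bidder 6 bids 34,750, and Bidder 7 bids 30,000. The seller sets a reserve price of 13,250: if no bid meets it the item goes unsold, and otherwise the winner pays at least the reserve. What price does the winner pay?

Ordered from highest: Bidder 4 46,250; Bidder 2 39,750; Bidder 6 34,750; Bidder 1 34,250; Bidder 7 30,000; Bidder 5 26,750; Bidder 3 12,750.
Bidder 4 has the highest bid, so Bidder 4 wins.
The second-highest bid is 39,750, which exceeds the reserve, so that sets the price.

Price paid: 39,750.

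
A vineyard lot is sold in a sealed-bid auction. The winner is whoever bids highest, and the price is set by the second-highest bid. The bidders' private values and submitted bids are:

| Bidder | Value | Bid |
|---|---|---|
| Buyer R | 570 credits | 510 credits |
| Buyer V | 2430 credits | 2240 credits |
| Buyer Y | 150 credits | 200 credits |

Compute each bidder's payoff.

Ranking the bids: Buyer V 2240 credits > Buyer R 510 credits > Buyer Y 200 credits.
Buyer V has the top bid and wins; the price is the second-highest bid, 510 credits.
Buyer V's payoff = 2430 credits − 510 credits = 1920 credits. All other bidders lose, so their payoff is 0.

Payoffs: Buyer R 0 credits, Buyer V 1920 credits, Buyer Y 0 credits.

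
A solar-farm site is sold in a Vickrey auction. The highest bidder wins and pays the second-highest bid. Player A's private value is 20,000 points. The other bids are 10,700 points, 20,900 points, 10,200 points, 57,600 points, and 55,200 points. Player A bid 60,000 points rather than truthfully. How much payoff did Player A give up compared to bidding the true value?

The highest competing bid is 57,600 points.
Bidding truthfully at 20,000 points: the top bid is 57,600 points (a rival), so Player A loses. Payoff = 0 points.
Bidding 60,000 points: Player A has the top bid, wins, and pays the second-highest bid 57,600 points. Payoff = 20,000 points − 57,600 points = -37,600 points.
Regret = truthful payoff − actual payoff = 0 points − -37,600 points = 37,600 points.
This is the dominant-strategy logic: truthful bidding weakly beats any alternative.

Regret: 37,600 points.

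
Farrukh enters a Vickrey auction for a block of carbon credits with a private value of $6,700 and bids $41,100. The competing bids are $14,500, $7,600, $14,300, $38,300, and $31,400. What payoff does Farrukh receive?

Highest competing bid: $38,300.
Farrukh's bid $41,100 is the highest overall, so Farrukh wins and pays the second-highest bid, $38,300.
Payoff = value − price = $6,700 − $38,300 = -$31,600.
Overbidding won the item at a price above value — truthful bidding would have avoided this loss.

Payoff = -$31,600.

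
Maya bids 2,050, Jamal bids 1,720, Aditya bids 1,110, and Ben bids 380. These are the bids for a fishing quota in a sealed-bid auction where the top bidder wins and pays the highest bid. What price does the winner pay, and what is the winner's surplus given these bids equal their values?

Sorted high to low: Maya 2,050, then Jamal 1,720, then Aditya 1,110, then Ben 380.
Maya is the highest bidder, so Maya wins.
Under the first-price rule, the price is the highest bid: 2,050.
Surplus = 2,050 − 2,050 = 0.

Price 2,050; surplus 0.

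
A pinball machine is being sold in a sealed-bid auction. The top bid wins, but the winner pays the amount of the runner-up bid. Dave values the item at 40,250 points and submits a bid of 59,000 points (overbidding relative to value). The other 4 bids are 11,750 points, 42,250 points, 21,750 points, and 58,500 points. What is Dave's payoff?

-18,250 points

Highest competing bid: 58,500 points.
Dave's bid 59,000 points is the highest overall, so Dave wins and pays the second-highest bid, 58,500 points.
Payoff = value − price = 40,250 points − 58,500 points = -18,250 points.
Overbidding won the item at a price above value — truthful bidding would have avoided this loss.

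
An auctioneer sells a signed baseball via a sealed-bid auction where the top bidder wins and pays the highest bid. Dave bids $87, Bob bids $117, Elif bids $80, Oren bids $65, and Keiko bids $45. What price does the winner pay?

The winner pays $117.

Ordered from highest: Bob $117, then Dave $87, then Elif $80, then Oren $65, then Keiko $45.
Bob is the highest bidder, so Bob wins.
Under the first-price rule, the price is the highest bid: $117.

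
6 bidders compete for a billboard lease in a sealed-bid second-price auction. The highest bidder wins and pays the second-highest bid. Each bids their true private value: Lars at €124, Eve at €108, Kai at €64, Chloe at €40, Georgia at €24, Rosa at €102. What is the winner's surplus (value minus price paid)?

Surplus = €16.

Ordered from highest: Lars €124, then Eve €108, then Rosa €102, then Kai €64, then Chloe €40, then Georgia €24.
Lars wins with the top bid and pays the second-highest, €108.
Surplus = €124 − €108 = €16.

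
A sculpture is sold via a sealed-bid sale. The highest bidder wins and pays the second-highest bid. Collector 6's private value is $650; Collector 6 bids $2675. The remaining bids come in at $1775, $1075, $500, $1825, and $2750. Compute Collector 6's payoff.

Highest competing bid: $2750.
Collector 6's bid $2675 is not the highest, so Collector 6 loses, pays nothing, and earns zero payoff.

$0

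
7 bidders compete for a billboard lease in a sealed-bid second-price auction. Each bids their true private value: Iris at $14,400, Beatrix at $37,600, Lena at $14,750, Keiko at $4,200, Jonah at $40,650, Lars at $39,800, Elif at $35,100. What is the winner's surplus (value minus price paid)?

Surplus = $850.

Sorted high to low: Jonah $40,650 > Lars $39,800 > Beatrix $37,600 > Elif $35,100 > Lena $14,750 > Iris $14,400 > Keiko $4,200.
Jonah wins with the top bid and pays the second-highest, $39,800.
Surplus = $40,650 − $39,800 = $850.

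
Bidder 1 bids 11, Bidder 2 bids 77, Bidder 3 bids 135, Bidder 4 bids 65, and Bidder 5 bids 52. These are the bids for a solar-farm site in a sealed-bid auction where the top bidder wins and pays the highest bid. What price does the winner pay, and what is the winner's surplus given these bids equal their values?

Price 135; surplus 0.

Sorted high to low: Bidder 3 135 > Bidder 2 77 > Bidder 4 65 > Bidder 5 52 > Bidder 1 11.
Bidder 3 is the highest bidder, so Bidder 3 wins.
Under the first-price rule, the price is the highest bid: 135.
Surplus = 135 − 135 = 0.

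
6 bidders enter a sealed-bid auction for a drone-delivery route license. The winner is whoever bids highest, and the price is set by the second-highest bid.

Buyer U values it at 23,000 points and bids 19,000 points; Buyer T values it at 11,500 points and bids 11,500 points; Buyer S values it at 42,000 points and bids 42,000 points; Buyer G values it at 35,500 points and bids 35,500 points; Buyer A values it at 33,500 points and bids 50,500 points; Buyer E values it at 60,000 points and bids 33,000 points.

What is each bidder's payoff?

Ordered from highest: Buyer A 50,500 points; Buyer S 42,000 points; Buyer G 35,500 points; Buyer E 33,000 points; Buyer U 19,000 points; Buyer T 11,500 points.
Buyer A has the top bid and wins; the price is the second-highest bid, 42,000 points.
Buyer A's payoff = 33,500 points − 42,000 points = -8,500 points. All other bidders lose, so their payoff is 0.

Buyer U 0 points, Buyer T 0 points, Buyer S 0 points, Buyer G 0 points, Buyer A -8,500 points, Buyer E 0 points.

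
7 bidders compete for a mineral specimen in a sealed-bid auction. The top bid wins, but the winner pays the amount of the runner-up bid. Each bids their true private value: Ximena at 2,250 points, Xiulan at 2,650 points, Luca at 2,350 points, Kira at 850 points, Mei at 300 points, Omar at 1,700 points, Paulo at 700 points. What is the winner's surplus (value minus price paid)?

Ordered from highest: Xiulan 2,650 points; Luca 2,350 points; Ximena 2,250 points; Omar 1,700 points; Kira 850 points; Paulo 700 points; Mei 300 points.
Xiulan wins with the top bid and pays the second-highest, 2,350 points.
Surplus = 2,650 points − 2,350 points = 300 points.

Winner's surplus: 300 points.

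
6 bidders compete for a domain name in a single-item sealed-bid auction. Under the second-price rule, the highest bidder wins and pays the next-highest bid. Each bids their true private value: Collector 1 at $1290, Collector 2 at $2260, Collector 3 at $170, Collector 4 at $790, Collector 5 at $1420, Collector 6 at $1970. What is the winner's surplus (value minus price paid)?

Ranking the bids: Collector 2 $2260, then Collector 6 $1970, then Collector 5 $1420, then Collector 1 $1290, then Collector 4 $790, then Collector 3 $170.
Collector 2 wins with the top bid and pays the second-highest, $1970.
Surplus = $2260 − $1970 = $290.

Surplus = $290.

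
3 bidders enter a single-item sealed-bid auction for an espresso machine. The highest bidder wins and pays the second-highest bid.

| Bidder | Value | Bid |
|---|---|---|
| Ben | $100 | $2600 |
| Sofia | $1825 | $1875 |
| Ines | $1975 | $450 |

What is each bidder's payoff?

Ben -$1775, Sofia $0, Ines $0.

Sorted high to low: Ben $2600 > Sofia $1875 > Ines $450.
Ben has the top bid and wins; the price is the second-highest bid, $1875.
Ben's payoff = $100 − $1875 = -$1775. All other bidders lose, so their payoff is 0.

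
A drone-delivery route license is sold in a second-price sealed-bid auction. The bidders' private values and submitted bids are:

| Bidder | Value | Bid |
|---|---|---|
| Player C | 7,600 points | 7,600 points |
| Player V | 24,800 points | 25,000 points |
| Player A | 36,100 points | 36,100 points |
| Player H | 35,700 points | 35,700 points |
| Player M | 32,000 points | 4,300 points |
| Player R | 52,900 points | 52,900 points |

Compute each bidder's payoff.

Sorted high to low: Player R 52,900 points; Player A 36,100 points; Player H 35,700 points; Player V 25,000 points; Player C 7,600 points; Player M 4,300 points.
Player R has the top bid and wins; the price is the second-highest bid, 36,100 points.
Player R's payoff = 52,900 points − 36,100 points = 16,800 points. All other bidders lose, so their payoff is 0.

Payoffs: Player C 0 points, Player V 0 points, Player A 0 points, Player H 0 points, Player M 0 points, Player R 16,800 points.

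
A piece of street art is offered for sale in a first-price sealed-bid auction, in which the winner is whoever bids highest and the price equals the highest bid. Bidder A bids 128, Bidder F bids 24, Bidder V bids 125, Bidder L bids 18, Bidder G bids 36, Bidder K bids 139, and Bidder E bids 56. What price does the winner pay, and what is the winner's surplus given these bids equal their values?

Ordered from highest: Bidder K 139 > Bidder A 128 > Bidder V 125 > Bidder E 56 > Bidder G 36 > Bidder F 24 > Bidder L 18.
Bidder K is the highest bidder, so Bidder K wins.
Under the first-price rule, the price is the highest bid: 139.
Surplus = 139 − 139 = 0.

Price 139; surplus 0.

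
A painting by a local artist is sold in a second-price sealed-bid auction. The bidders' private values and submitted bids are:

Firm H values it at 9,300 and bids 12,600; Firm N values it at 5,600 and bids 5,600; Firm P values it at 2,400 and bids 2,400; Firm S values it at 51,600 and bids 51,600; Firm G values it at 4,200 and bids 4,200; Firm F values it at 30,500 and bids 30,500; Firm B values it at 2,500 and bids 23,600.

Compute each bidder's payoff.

Payoffs: Firm H 0, Firm N 0, Firm P 0, Firm S 21,100, Firm G 0, Firm F 0, Firm B 0.

Ranking the bids: Firm S 51,600; Firm F 30,500; Firm B 23,600; Firm H 12,600; Firm N 5,600; Firm G 4,200; Firm P 2,400.
Firm S has the top bid and wins; the price is the second-highest bid, 30,500.
Firm S's payoff = 51,600 − 30,500 = 21,100. All other bidders lose, so their payoff is 0.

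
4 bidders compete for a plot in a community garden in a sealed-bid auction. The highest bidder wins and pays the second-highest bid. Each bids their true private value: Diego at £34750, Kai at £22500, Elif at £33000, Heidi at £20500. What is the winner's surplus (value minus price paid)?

Bids in descending order: Diego £34750 > Elif £33000 > Kai £22500 > Heidi £20500.
Diego wins with the top bid and pays the second-highest, £33000.
Surplus = £34750 − £33000 = £1750.

Surplus = £1750.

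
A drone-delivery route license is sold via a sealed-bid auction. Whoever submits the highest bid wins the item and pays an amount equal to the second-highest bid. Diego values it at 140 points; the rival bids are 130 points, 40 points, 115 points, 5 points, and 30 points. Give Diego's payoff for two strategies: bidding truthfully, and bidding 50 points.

The highest competing bid is 130 points.
Bidding truthfully at 140 points: Diego has the top bid, wins, and pays the second-highest bid 130 points. Payoff = 140 points − 130 points = 10 points.
Bidding 50 points: the top bid is 130 points (a rival), so Diego loses. Payoff = 0 points.
This is the dominant-strategy logic: truthful bidding weakly beats any alternative.

(a) 10 points  (b) 0 points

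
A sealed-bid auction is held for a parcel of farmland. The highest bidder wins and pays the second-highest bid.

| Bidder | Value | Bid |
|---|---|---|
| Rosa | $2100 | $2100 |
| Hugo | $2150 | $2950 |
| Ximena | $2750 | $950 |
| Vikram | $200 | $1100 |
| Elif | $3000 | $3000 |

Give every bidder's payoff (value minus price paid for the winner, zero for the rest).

Payoffs: Rosa $0, Hugo $0, Ximena $0, Vikram $0, Elif $50.

Ranking the bids: Elif $3000; Hugo $2950; Rosa $2100; Vikram $1100; Ximena $950.
Elif has the top bid and wins; the price is the second-highest bid, $2950.
Elif's payoff = $3000 − $2950 = $50. All other bidders lose, so their payoff is 0.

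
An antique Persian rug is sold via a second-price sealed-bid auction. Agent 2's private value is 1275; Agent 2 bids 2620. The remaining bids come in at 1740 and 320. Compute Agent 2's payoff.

Highest competing bid: 1740.
Agent 2's bid 2620 is the highest overall, so Agent 2 wins and pays the second-highest bid, 1740.
Payoff = value − price = 1275 − 1740 = -465.
Overbidding won the item at a price above value — truthful bidding would have avoided this loss.

-465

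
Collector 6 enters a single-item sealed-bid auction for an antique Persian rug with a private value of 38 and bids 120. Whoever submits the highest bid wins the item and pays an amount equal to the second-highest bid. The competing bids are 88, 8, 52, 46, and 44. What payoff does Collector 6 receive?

Highest competing bid: 88.
Collector 6's bid 120 is the highest overall, so Collector 6 wins and pays the second-highest bid, 88.
Payoff = value − price = 38 − 88 = -50.

The bidder's payoff: -50.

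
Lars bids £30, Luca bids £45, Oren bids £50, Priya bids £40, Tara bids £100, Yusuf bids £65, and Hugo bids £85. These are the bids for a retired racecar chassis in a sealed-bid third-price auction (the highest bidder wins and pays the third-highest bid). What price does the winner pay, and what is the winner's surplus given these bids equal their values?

The winner pays £65 for a surplus of £35.

Ordered from highest: Tara £100 > Hugo £85 > Yusuf £65 > Oren £50 > Luca £45 > Priya £40 > Lars £30.
Tara is the highest bidder, so Tara wins.
Under the third-price rule, the price is the third-highest bid: £65.
Surplus = £100 − £65 = £35.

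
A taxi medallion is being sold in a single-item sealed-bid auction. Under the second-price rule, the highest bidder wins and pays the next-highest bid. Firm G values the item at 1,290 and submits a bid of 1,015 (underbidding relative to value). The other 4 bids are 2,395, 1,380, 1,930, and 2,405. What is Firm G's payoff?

Highest competing bid: 2,405.
Firm G's bid 1,015 is not the highest, so Firm G loses, pays nothing, and earns zero payoff.

0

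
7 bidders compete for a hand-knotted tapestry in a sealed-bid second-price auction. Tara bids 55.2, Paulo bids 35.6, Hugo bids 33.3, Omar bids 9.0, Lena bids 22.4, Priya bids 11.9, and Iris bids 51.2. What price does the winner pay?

Ranking the bids: Tara 55.2 > Iris 51.2 > Paulo 35.6 > Hugo 33.3 > Lena 22.4 > Priya 11.9 > Omar 9.0.
Tara has the highest bid, so Tara wins.
The second-highest bid is 51.2, so that is what Tara pays.

51.2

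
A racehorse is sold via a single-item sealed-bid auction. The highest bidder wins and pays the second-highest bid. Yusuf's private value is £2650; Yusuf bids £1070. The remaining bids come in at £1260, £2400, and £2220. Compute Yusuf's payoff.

Yusuf's payoff: £0.

Highest competing bid: £2400.
Yusuf's bid £1070 is not the highest, so Yusuf loses, pays nothing, and earns zero payoff.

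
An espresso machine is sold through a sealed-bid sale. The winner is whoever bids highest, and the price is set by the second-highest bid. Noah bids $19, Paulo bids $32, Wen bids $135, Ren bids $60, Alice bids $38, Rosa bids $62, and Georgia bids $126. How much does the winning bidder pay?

Price paid: $126.

Sorted high to low: Wen $135, then Georgia $126, then Rosa $62, then Ren $60, then Alice $38, then Paulo $32, then Noah $19.
Wen has the highest bid, so Wen wins.
The second-highest bid is $126, so that is what Wen pays.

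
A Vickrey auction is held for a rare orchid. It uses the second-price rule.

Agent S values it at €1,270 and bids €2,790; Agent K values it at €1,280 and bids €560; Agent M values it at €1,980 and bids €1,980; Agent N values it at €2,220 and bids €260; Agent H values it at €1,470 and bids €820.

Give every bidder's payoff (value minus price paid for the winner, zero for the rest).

Bids in descending order: Agent S €2,790 > Agent M €1,980 > Agent H €820 > Agent K €560 > Agent N €260.
Agent S has the top bid and wins; the price is the second-highest bid, €1,980.
Agent S's payoff = €1,270 − €1,980 = -€710. All other bidders lose, so their payoff is 0.

Payoffs: Agent S -€710, Agent K €0, Agent M €0, Agent N €0, Agent H €0.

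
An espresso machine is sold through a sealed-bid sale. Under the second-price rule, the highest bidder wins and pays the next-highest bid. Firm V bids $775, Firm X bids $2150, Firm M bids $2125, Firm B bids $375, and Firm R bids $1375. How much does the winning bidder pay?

Ordered from highest: Firm X $2150, then Firm M $2125, then Firm R $1375, then Firm V $775, then Firm B $375.
Firm X has the highest bid, so Firm X wins.
The second-highest bid is $2125, so that is what Firm X pays.

Price paid: $2125.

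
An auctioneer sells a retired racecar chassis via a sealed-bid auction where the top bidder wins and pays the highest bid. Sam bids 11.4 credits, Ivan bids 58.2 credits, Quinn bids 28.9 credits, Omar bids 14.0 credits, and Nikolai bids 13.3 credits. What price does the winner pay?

Ranking the bids: Ivan 58.2 credits, then Quinn 28.9 credits, then Omar 14.0 credits, then Nikolai 13.3 credits, then Sam 11.4 credits.
Ivan is the highest bidder, so Ivan wins.
Under the first-price rule, the price is the highest bid: 58.2 credits.

The winner pays 58.2 credits.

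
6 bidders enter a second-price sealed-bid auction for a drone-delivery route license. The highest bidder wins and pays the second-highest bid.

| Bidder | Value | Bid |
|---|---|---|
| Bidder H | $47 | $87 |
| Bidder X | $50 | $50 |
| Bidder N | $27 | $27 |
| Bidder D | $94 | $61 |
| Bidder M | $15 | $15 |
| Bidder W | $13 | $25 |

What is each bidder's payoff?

Bids in descending order: Bidder H $87, then Bidder D $61, then Bidder X $50, then Bidder N $27, then Bidder W $25, then Bidder M $15.
Bidder H has the top bid and wins; the price is the second-highest bid, $61.
Bidder H's payoff = $47 − $61 = -$14. All other bidders lose, so their payoff is 0.

Payoffs: Bidder H -$14, Bidder X $0, Bidder N $0, Bidder D $0, Bidder M $0, Bidder W $0.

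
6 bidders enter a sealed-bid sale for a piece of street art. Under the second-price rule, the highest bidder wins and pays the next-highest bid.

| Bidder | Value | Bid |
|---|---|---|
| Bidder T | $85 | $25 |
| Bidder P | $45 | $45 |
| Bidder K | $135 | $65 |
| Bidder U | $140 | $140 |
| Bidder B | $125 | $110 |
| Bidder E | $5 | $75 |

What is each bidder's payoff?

Bids in descending order: Bidder U $140, then Bidder B $110, then Bidder E $75, then Bidder K $65, then Bidder P $45, then Bidder T $25.
Bidder U has the top bid and wins; the price is the second-highest bid, $110.
Bidder U's payoff = $140 − $110 = $30. All other bidders lose, so their payoff is 0.

Payoffs: Bidder T $0, Bidder P $0, Bidder K $0, Bidder U $30, Bidder B $0, Bidder E $0.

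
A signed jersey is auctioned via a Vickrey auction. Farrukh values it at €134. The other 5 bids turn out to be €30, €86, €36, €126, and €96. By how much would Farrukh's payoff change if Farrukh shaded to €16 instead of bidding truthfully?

The highest competing bid is €126.
Bidding truthfully at €134: Farrukh has the top bid, wins, and pays the second-highest bid €126. Payoff = €134 − €126 = €8.
Bidding €16: the top bid is €126 (a rival), so Farrukh loses. Payoff = €0.
Change = €0 − €8 = -€8.
This is the dominant-strategy logic: truthful bidding weakly beats any alternative.

Payoff change: -€8.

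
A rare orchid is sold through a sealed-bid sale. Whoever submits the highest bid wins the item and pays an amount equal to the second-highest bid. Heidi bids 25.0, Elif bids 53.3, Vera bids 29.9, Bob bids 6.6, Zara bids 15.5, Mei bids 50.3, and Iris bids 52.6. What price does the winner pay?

Sorted high to low: Elif 53.3, then Iris 52.6, then Mei 50.3, then Vera 29.9, then Heidi 25.0, then Zara 15.5, then Bob 6.6.
Elif has the highest bid, so Elif wins.
The second-highest bid is 52.6, so that is what Elif pays.

The winner pays 52.6.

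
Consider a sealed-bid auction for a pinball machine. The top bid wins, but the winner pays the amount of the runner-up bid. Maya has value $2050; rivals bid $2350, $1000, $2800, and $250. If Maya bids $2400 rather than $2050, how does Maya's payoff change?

Payoff change: $0.

The highest competing bid is $2800.
Bidding truthfully at $2050: the top bid is $2800 (a rival), so Maya loses. Payoff = $0.
Bidding $2400: the top bid is $2800 (a rival), so Maya loses. Payoff = $0.
Change = $0 − $0 = $0.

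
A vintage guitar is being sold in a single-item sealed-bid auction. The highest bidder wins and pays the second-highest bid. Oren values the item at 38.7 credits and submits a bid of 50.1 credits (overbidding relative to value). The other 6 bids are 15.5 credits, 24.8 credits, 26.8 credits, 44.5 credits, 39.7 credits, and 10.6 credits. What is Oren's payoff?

Highest competing bid: 44.5 credits.
Oren's bid 50.1 credits is the highest overall, so Oren wins and pays the second-highest bid, 44.5 credits.
Payoff = value − price = 38.7 credits − 44.5 credits = -5.8 credits.
Overbidding won the item at a price above value — truthful bidding would have avoided this loss.

Payoff = -5.8 credits.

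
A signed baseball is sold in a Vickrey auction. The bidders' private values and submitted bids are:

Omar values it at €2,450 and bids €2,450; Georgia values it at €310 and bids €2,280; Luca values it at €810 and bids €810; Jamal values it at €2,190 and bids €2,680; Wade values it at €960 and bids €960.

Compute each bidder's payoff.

Payoffs: Omar €0, Georgia €0, Luca €0, Jamal -€260, Wade €0.

Ranking the bids: Jamal €2,680 > Omar €2,450 > Georgia €2,280 > Wade €960 > Luca €810.
Jamal has the top bid and wins; the price is the second-highest bid, €2,450.
Jamal's payoff = €2,190 − €2,450 = -€260. All other bidders lose, so their payoff is 0.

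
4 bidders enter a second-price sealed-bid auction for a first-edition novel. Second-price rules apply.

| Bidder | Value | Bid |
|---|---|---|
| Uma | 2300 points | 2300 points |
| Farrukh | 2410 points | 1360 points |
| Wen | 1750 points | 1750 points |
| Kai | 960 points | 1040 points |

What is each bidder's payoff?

Bids in descending order: Uma 2300 points, then Wen 1750 points, then Farrukh 1360 points, then Kai 1040 points.
Uma has the top bid and wins; the price is the second-highest bid, 1750 points.
Uma's payoff = 2300 points − 1750 points = 550 points. All other bidders lose, so their payoff is 0.

Uma 550 points, Farrukh 0 points, Wen 0 points, Kai 0 points.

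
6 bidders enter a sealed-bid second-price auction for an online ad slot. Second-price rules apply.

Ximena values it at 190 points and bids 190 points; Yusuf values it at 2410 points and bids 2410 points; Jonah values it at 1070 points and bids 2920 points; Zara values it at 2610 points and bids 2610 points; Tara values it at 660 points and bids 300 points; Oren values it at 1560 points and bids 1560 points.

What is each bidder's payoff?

Ximena 0 points, Yusuf 0 points, Jonah -1540 points, Zara 0 points, Tara 0 points, Oren 0 points.

Sorted high to low: Jonah 2920 points, then Zara 2610 points, then Yusuf 2410 points, then Oren 1560 points, then Tara 300 points, then Ximena 190 points.
Jonah has the top bid and wins; the price is the second-highest bid, 2610 points.
Jonah's payoff = 1070 points − 2610 points = -1540 points. All other bidders lose, so their payoff is 0.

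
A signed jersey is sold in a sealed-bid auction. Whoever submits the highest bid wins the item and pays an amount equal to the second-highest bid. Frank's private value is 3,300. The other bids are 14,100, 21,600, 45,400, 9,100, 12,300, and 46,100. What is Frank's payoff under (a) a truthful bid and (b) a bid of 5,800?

The highest competing bid is 46,100.
Bidding truthfully at 3,300: the top bid is 46,100 (a rival), so Frank loses. Payoff = 0.
Bidding 5,800: the top bid is 46,100 (a rival), so Frank loses. Payoff = 0.
The bid only affects whether you win, not the price — here both bids land on the same side of the top rival bid, so the deviation is payoff-neutral.

Truthful: 0; alternative: 0.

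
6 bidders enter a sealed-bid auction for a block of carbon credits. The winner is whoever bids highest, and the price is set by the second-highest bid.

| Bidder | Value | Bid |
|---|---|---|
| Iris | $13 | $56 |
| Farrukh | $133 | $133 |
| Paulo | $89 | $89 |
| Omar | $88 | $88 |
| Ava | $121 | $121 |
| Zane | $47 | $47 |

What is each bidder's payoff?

Iris $0, Farrukh $12, Paulo $0, Omar $0, Ava $0, Zane $0.

Bids in descending order: Farrukh $133 > Ava $121 > Paulo $89 > Omar $88 > Iris $56 > Zane $47.
Farrukh has the top bid and wins; the price is the second-highest bid, $121.
Farrukh's payoff = $133 − $121 = $12. All other bidders lose, so their payoff is 0.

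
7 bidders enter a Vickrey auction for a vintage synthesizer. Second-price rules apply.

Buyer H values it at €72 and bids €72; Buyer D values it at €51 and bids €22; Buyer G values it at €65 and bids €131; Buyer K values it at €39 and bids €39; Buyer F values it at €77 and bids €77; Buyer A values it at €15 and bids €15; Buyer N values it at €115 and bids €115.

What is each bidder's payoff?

Sorted high to low: Buyer G €131 > Buyer N €115 > Buyer F €77 > Buyer H €72 > Buyer K €39 > Buyer D €22 > Buyer A €15.
Buyer G has the top bid and wins; the price is the second-highest bid, €115.
Buyer G's payoff = €65 − €115 = -€50. All other bidders lose, so their payoff is 0.

Payoffs: Buyer H €0, Buyer D €0, Buyer G -€50, Buyer K €0, Buyer F €0, Buyer A €0, Buyer N €0.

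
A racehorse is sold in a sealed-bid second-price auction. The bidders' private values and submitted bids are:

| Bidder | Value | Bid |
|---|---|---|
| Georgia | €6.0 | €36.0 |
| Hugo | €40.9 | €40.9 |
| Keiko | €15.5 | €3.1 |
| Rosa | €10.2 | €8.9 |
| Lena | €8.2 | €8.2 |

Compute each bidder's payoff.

Ordered from highest: Hugo €40.9; Georgia €36.0; Rosa €8.9; Lena €8.2; Keiko €3.1.
Hugo has the top bid and wins; the price is the second-highest bid, €36.0.
Hugo's payoff = €40.9 − €36.0 = €4.9. All other bidders lose, so their payoff is 0.

Georgia €0.0, Hugo €4.9, Keiko €0.0, Rosa €0.0, Lena €0.0.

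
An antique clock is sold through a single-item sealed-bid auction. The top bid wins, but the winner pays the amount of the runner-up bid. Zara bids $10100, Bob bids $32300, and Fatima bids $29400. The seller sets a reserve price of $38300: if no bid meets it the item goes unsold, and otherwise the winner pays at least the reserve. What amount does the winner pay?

Ordered from highest: Bob $32300, then Fatima $29400, then Zara $10100.
The top bid $32300 is below the reserve $38300, so the item goes unsold and nothing is paid.

unsold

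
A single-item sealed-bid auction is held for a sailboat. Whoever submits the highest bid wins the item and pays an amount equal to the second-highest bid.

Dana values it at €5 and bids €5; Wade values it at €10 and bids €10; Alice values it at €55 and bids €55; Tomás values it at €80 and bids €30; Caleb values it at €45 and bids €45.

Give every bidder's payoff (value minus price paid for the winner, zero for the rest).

Ranking the bids: Alice €55; Caleb €45; Tomás €30; Wade €10; Dana €5.
Alice has the top bid and wins; the price is the second-highest bid, €45.
Alice's payoff = €55 − €45 = €10. All other bidders lose, so their payoff is 0.

Dana €0, Wade €0, Alice €10, Tomás €0, Caleb €0.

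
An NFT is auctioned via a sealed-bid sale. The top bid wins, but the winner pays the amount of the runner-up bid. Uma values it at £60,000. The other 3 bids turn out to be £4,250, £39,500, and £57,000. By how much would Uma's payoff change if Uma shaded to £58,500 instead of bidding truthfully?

Payoff change: £0.

The highest competing bid is £57,000.
Bidding truthfully at £60,000: Uma has the top bid, wins, and pays the second-highest bid £57,000. Payoff = £60,000 − £57,000 = £3,000.
Bidding £58,500: Uma has the top bid, wins, and pays the second-highest bid £57,000. Payoff = £60,000 − £57,000 = £3,000.
Change = £3,000 − £3,000 = £0.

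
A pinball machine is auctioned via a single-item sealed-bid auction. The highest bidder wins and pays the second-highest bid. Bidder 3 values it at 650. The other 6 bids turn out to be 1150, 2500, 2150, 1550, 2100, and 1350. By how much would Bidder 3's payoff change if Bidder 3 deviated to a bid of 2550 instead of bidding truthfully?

-1850

The highest competing bid is 2500.
Bidding truthfully at 650: the top bid is 2500 (a rival), so Bidder 3 loses. Payoff = 0.
Bidding 2550: Bidder 3 has the top bid, wins, and pays the second-highest bid 2500. Payoff = 650 − 2500 = -1850.
Change = -1850 − 0 = -1850.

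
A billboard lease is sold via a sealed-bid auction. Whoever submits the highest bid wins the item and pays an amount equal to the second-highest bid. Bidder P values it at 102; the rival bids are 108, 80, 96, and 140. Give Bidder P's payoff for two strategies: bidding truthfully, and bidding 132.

(a) 0  (b) 0

The highest competing bid is 140.
Bidding truthfully at 102: the top bid is 140 (a rival), so Bidder P loses. Payoff = 0.
Bidding 132: the top bid is 140 (a rival), so Bidder P loses. Payoff = 0.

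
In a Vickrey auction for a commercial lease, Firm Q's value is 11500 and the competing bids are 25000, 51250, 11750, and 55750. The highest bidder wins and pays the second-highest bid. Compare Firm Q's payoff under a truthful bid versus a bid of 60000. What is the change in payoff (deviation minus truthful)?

The highest competing bid is 55750.
Bidding truthfully at 11500: the top bid is 55750 (a rival), so Firm Q loses. Payoff = 0.
Bidding 60000: Firm Q has the top bid, wins, and pays the second-highest bid 55750. Payoff = 11500 − 55750 = -44250.
Change = -44250 − 0 = -44250.
This is the dominant-strategy logic: truthful bidding weakly beats any alternative.

Change in payoff: -44250.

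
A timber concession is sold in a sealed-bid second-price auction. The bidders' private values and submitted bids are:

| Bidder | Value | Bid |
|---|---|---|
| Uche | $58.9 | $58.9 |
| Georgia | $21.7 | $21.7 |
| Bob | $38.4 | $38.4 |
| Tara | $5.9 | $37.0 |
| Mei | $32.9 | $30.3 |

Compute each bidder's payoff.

Uche $20.5, Georgia $0.0, Bob $0.0, Tara $0.0, Mei $0.0.

Ranking the bids: Uche $58.9 > Bob $38.4 > Tara $37.0 > Mei $30.3 > Georgia $21.7.
Uche has the top bid and wins; the price is the second-highest bid, $38.4.
Uche's payoff = $58.9 − $38.4 = $20.5. All other bidders lose, so their payoff is 0.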